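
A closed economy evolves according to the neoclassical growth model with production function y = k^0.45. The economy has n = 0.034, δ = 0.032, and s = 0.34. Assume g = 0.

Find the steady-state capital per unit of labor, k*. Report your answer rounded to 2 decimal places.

At the steady state, Δk = 0, so s·k^α = (n + δ)·k.
Rearranging, k^(1−α) = s / (n + δ).
k^0.55 = 0.34 / (0.034 + 0.032) = 0.34 / 0.066 = 5.1515
k* = 5.1515^(1/0.55) ≈ 19.6981

k* = 19.70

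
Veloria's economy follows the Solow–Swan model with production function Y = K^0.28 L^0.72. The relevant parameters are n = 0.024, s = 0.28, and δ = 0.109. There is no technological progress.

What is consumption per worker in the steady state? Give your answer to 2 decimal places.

Steady state requires s·f(k) = (n + δ)·k, i.e. s·k^α = (n + δ)·k.
Rearranging, k^(1−α) = s / (n + δ).
k^0.72 = 0.28 / (0.024 + 0.109) = 0.28 / 0.133 = 2.1053
k* = 2.1053^(1/0.72) ≈ 2.8122
y* = (k*)^α = 2.8122^0.28 ≈ 1.3358
c* = (1 − s)·y* = (1 − 0.28) × 1.3358 ≈ 0.9618

c* ≈ 0.96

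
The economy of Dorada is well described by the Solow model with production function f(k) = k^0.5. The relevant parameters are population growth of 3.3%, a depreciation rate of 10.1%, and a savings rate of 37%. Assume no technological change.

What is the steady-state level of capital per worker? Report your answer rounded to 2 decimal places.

Steady state requires s·f(k) = (n + δ)·k, i.e. s·k^α = (n + δ)·k.
Dividing both sides by k: k^(1−α) = s / (n + δ).
k^0.5 = 0.37 / (0.033 + 0.101) = 0.37 / 0.134 = 2.7612
k* = 2.7612^(1/0.5) ≈ 7.6242

k* ≈ 7.62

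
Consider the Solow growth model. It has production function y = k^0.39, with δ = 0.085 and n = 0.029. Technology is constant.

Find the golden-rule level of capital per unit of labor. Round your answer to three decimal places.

The golden rule sets f'(k) = n + δ, i.e. α·k^(α−1) = n + δ.
So k^(1−α) = α / (n + δ) = 0.39 / 0.114 = 3.4211.
k_gold = 3.4211^(1/0.61) ≈ 7.5107

k_gold ≈ 7.511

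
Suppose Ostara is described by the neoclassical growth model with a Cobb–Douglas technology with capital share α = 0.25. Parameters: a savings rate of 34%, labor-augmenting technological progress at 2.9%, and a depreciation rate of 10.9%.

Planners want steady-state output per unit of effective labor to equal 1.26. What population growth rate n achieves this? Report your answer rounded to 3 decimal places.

n ≈ 0.032

In steady state, investment equals break-even investment: s·k^α = (n + g + δ)·k.
Since y* = [s/(n + g + δ)]^(α/(1−α)), we have s/(n + g + δ) = (y*)^((1−α)/α) = 1.26^3 = 2.0004.
Therefore n + g + δ = s / 2.0004 = 0.34 / 2.0004 = 0.1700, so n = 0.1700 − 0.138 = 0.0320.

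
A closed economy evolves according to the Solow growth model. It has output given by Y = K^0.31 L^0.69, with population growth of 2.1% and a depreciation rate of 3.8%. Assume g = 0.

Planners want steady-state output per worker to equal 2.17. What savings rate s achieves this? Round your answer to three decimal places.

Steady state requires s·f(k) = (n + δ)·k, i.e. s·k^α = (n + δ)·k.
Since y* = [s/(n + δ)]^(α/(1−α)), we have s/(n + δ) = (y*)^((1−α)/α) = 2.17^2.2258 = 5.6091.
Therefore s = 5.6091 × (n + δ) = 5.6091 × 0.059 = 0.3309.

s ≈ 0.331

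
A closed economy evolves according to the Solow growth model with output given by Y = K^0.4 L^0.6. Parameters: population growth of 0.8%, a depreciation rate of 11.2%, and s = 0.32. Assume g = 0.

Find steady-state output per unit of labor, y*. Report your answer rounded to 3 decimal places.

y* ≈ 1.923

At the steady state, Δk = 0, so s·k^α = (n + δ)·k.
Dividing both sides by k: k^(1−α) = s / (n + δ).
k^0.6 = 0.32 / (0.008 + 0.112) = 0.32 / 0.120 = 2.6667
k* = 2.6667^(1/0.6) ≈ 5.1281
y* = (k*)^α = 5.1281^0.4 ≈ 1.9230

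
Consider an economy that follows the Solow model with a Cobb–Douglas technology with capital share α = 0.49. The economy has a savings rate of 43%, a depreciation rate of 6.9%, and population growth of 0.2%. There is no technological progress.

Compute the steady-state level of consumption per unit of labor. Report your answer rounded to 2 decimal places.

Steady state requires s·f(k) = (n + δ)·k, i.e. s·k^α = (n + δ)·k.
Rearranging, k^(1−α) = s / (n + δ).
k^0.51 = 0.43 / (0.002 + 0.069) = 0.43 / 0.071 = 6.0563
k* = 6.0563^(1/0.51) ≈ 34.1775
y* = (k*)^α = 34.1775^0.49 ≈ 5.6433
c* = (1 − s)·y* = (1 − 0.43) × 5.6433 ≈ 3.2167

c* = 3.22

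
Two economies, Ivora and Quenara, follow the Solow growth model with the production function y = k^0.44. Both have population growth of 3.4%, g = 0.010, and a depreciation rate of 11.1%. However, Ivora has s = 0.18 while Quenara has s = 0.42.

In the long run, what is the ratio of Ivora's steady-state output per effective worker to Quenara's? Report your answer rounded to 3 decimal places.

y*_I / y*_Q ≈ 0.514

Steady-state y* = [s/(n + g + δ)]^(α/(1−α)), so the ratio is [ (s_I/(n + g + δ)_I) / (s_Q/(n + g + δ)_Q) ]^0.7857.
s_I/(n + g + δ)_I = 0.18/0.155 = 1.1613; s_Q/(n + g + δ)_Q = 0.42/0.155 = 2.7097.
Ratio = (1.1613/2.7097)^0.7857 = 0.4286^0.7857 ≈ 0.5139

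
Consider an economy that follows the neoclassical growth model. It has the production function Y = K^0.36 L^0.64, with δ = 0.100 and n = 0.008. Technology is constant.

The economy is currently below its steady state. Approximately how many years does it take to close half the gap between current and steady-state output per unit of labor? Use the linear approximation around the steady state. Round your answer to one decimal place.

t_½ ≈ 10.0 years

Near the steady state the convergence rate is λ = (1 − α)(n + δ).
λ = (1 − 0.36) × 0.108 = 0.64 × 0.108 = 0.06912
Half-life = ln 2 / λ = 0.6931 / 0.06912 ≈ 10.03 years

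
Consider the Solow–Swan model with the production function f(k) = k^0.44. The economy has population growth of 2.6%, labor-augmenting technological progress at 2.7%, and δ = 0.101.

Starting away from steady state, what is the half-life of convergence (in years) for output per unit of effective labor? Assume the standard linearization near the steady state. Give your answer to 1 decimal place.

Near the steady state the convergence rate is λ = (1 − α)(n + g + δ).
λ = (1 − 0.44) × 0.154 = 0.56 × 0.154 = 0.08624
Half-life = ln 2 / λ = 0.6931 / 0.08624 ≈ 8.04 years

half-life ≈ 8.0 years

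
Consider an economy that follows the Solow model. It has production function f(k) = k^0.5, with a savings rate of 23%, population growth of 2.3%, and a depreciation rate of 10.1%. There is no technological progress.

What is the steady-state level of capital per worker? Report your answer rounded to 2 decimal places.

Steady state requires s·f(k) = (n + δ)·k, i.e. s·k^α = (n + δ)·k.
Rearranging, k^(1−α) = s / (n + δ).
k^0.5 = 0.23 / (0.023 + 0.101) = 0.23 / 0.124 = 1.8548
k* = 1.8548^(1/0.5) ≈ 3.4403

k* ≈ 3.44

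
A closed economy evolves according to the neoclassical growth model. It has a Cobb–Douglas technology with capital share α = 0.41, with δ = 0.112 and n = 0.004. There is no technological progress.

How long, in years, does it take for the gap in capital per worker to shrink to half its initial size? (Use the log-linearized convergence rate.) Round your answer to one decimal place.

t_½ ≈ 10.1 years

Near the steady state the convergence rate is λ = (1 − α)(n + δ).
λ = (1 − 0.41) × 0.116 = 0.59 × 0.116 = 0.06844
Half-life = ln 2 / λ = 0.6931 / 0.06844 ≈ 10.13 years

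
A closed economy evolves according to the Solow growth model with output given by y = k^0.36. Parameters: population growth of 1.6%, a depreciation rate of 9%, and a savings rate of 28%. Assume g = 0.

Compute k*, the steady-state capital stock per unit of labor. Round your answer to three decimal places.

k* ≈ 4.562

Steady state requires s·f(k) = (n + δ)·k, i.e. s·k^α = (n + δ)·k.
Dividing both sides by k: k^(1−α) = s / (n + δ).
k^0.64 = 0.28 / (0.016 + 0.090) = 0.28 / 0.106 = 2.6415
k* = 2.6415^(1/0.64) ≈ 4.5619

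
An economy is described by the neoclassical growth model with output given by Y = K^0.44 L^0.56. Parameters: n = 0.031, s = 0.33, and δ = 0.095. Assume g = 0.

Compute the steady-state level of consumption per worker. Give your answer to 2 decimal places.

c* = 1.43

Steady state requires s·f(k) = (n + δ)·k, i.e. s·k^α = (n + δ)·k.
Rearranging, k^(1−α) = s / (n + δ).
k^0.56 = 0.33 / (0.031 + 0.095) = 0.33 / 0.126 = 2.6190
k* = 2.6190^(1/0.56) ≈ 5.5805
y* = (k*)^α = 5.5805^0.44 ≈ 2.1308
c* = (1 − s)·y* = (1 − 0.33) × 2.1308 ≈ 1.4276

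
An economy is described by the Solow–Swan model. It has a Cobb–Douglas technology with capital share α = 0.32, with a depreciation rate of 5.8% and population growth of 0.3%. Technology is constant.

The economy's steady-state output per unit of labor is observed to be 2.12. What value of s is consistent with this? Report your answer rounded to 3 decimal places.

Steady state requires s·f(k) = (n + δ)·k, i.e. s·k^α = (n + δ)·k.
Since y* = [s/(n + δ)]^(α/(1−α)), we have s/(n + δ) = (y*)^((1−α)/α) = 2.12^2.125 = 4.9370.
Therefore s = 4.9370 × (n + δ) = 4.9370 × 0.061 = 0.3012.

s ≈ 0.301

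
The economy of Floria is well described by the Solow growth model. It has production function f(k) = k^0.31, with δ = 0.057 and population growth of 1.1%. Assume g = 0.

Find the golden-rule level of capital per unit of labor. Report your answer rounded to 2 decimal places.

The golden rule sets f'(k) = n + δ, i.e. α·k^(α−1) = n + δ.
So k^(1−α) = α / (n + δ) = 0.31 / 0.068 = 4.5588.
k_gold = 4.5588^(1/0.69) ≈ 9.0127

k_gold ≈ 9.01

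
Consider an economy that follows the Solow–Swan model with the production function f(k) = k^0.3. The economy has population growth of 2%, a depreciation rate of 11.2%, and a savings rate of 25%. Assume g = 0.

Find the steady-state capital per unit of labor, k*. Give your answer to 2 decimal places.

k* ≈ 2.49

In steady state, investment equals break-even investment: s·k^α = (n + δ)·k.
Dividing both sides by k: k^(1−α) = s / (n + δ).
k^0.7 = 0.25 / (0.020 + 0.112) = 0.25 / 0.132 = 1.8939
k* = 1.8939^(1/0.7) ≈ 2.4901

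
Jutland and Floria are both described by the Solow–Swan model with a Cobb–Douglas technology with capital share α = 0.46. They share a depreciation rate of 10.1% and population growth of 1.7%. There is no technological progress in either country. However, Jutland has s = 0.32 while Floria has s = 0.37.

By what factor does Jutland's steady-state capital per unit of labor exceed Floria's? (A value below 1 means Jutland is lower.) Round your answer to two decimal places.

Steady-state k* = [s/(n + δ)]^(1/(1−α)), so the ratio is [ (s_J/(n + δ)_J) / (s_F/(n + δ)_F) ]^1.8519.
s_J/(n + δ)_J = 0.32/0.118 = 2.7119; s_F/(n + δ)_F = 0.37/0.118 = 3.1356.
Ratio = (2.7119/3.1356)^1.8519 = 0.8649^1.8519 ≈ 0.7643

k*_J / k*_F ≈ 0.76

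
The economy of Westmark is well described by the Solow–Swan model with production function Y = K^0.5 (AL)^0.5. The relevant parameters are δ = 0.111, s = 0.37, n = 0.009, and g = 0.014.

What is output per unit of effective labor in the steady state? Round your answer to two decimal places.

y* ≈ 2.76

At the steady state, Δk = 0, so s·k^α = (n + g + δ)·k.
Rearranging, k^(1−α) = s / (n + g + δ).
k^0.5 = 0.37 / (0.009 + 0.014 + 0.111) = 0.37 / 0.134 = 2.7612
k* = 2.7612^(1/0.5) ≈ 7.6242
y* = (k*)^α = 7.6242^0.5 ≈ 2.7612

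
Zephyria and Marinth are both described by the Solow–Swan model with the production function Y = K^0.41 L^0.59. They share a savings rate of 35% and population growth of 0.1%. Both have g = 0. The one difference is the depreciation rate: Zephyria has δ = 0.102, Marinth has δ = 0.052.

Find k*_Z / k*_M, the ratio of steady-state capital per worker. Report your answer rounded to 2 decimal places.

Steady-state k* = [s/(n + δ)]^(1/(1−α)), so the ratio is [ (s_Z/(n + δ)_Z) / (s_M/(n + δ)_M) ]^1.6949.
s_Z/(n + δ)_Z = 0.35/0.103 = 3.3981; s_M/(n + δ)_M = 0.35/0.053 = 6.6038.
Ratio = (3.3981/6.6038)^1.6949 = 0.5146^1.6949 ≈ 0.3243

k*_Z / k*_M ≈ 0.32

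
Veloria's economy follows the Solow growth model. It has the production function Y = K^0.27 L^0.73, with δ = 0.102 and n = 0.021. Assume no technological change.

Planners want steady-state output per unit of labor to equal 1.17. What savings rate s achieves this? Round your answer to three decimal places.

s ≈ 0.188

In steady state, investment equals break-even investment: s·k^α = (n + δ)·k.
Since y* = [s/(n + δ)]^(α/(1−α)), we have s/(n + δ) = (y*)^((1−α)/α) = 1.17^2.7037 = 1.5288.
Therefore s = 1.5288 × (n + δ) = 1.5288 × 0.123 = 0.1880.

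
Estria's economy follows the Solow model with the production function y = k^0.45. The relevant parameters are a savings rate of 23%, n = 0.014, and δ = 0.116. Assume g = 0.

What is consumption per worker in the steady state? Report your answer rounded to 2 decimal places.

c* = 1.23

Steady state requires s·f(k) = (n + δ)·k, i.e. s·k^α = (n + δ)·k.
Rearranging, k^(1−α) = s / (n + δ).
k^0.55 = 0.23 / (0.014 + 0.116) = 0.23 / 0.130 = 1.7692
k* = 1.7692^(1/0.55) ≈ 2.8217
y* = (k*)^α = 2.8217^0.45 ≈ 1.5949
c* = (1 − s)·y* = (1 − 0.23) × 1.5949 ≈ 1.2281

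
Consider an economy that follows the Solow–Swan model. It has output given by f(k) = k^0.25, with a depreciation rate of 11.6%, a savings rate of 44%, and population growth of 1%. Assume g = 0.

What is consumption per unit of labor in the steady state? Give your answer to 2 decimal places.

c* = 0.85

In steady state, investment equals break-even investment: s·k^α = (n + δ)·k.
Rearranging, k^(1−α) = s / (n + δ).
k^0.75 = 0.44 / (0.010 + 0.116) = 0.44 / 0.126 = 3.4921
k* = 3.4921^(1/0.75) ≈ 5.2980
y* = (k*)^α = 5.2980^0.25 ≈ 1.5171
c* = (1 − s)·y* = (1 − 0.44) × 1.5171 ≈ 0.8496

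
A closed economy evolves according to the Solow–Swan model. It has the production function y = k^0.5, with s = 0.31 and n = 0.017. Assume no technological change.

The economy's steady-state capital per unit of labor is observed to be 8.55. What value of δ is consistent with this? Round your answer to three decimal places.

δ ≈ 0.089

Steady state requires s·f(k) = (n + δ)·k, i.e. s·k^α = (n + δ)·k.
So s / (n + δ) = (k*)^(1−α) = 8.55^0.5 = 2.9240.
Therefore n + δ = s / 2.9240 = 0.31 / 2.9240 = 0.1060, so δ = 0.1060 − 0.017 = 0.0890.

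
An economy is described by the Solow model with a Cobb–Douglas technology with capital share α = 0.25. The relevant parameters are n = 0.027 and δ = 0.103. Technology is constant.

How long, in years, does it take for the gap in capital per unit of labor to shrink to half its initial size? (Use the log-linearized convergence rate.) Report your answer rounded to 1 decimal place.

Near the steady state the convergence rate is λ = (1 − α)(n + δ).
λ = (1 − 0.25) × 0.130 = 0.75 × 0.130 = 0.0975
Half-life = ln 2 / λ = 0.6931 / 0.0975 ≈ 7.11 years

about 7.1 years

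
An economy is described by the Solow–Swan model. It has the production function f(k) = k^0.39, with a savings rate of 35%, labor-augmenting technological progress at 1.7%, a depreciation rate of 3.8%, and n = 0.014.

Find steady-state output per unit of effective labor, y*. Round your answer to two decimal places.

At the steady state, Δk = 0, so s·k^α = (n + g + δ)·k.
Rearranging, k^(1−α) = s / (n + g + δ).
k^0.61 = 0.35 / (0.014 + 0.017 + 0.038) = 0.35 / 0.069 = 5.0725
k* = 5.0725^(1/0.61) ≈ 14.3252
y* = (k*)^α = 14.3252^0.39 ≈ 2.8241

y* = 2.82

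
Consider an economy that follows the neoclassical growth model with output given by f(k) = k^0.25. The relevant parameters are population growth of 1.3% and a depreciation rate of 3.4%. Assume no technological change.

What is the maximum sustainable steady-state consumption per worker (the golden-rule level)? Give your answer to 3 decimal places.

c_gold ≈ 1.309

At the golden rule, f'(k) = n + δ, so α·k^(α−1) = n + δ and k_gold = (α/(n + δ))^(1/(1−α)).
k_gold = (0.25/0.047)^(1/0.75) = 5.3191^1.3333 ≈ 9.2845
c_gold = f(k_gold) − (n + δ)·k_gold = 1.7456 − 0.047×9.2845 ≈ 1.3092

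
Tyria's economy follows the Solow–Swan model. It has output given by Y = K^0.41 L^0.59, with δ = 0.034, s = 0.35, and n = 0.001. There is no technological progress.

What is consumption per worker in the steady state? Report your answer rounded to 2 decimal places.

Steady state requires s·f(k) = (n + δ)·k, i.e. s·k^α = (n + δ)·k.
Dividing both sides by k: k^(1−α) = s / (n + δ).
k^0.59 = 0.35 / (0.001 + 0.034) = 0.35 / 0.035 = 10.0000
k* = 10.0000^(1/0.59) ≈ 49.5354
y* = (k*)^α = 49.5354^0.41 ≈ 4.9535
c* = (1 − s)·y* = (1 − 0.35) × 4.9535 ≈ 3.2198

c* = 3.22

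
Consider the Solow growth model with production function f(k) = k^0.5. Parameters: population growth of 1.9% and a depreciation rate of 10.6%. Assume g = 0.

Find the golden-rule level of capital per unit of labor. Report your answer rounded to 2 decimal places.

k_gold ≈ 16.00

The golden rule sets f'(k) = n + δ, i.e. α·k^(α−1) = n + δ.
So k^(1−α) = α / (n + δ) = 0.5 / 0.125 = 4.0000.
k_gold = 4.0000^(1/0.5) ≈ 16.0000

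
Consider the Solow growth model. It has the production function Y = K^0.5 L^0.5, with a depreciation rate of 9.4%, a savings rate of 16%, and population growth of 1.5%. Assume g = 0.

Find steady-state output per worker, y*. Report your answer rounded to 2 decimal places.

y* = 1.47

Steady state requires s·f(k) = (n + δ)·k, i.e. s·k^α = (n + δ)·k.
Dividing both sides by k: k^(1−α) = s / (n + δ).
k^0.5 = 0.16 / (0.015 + 0.094) = 0.16 / 0.109 = 1.4679
k* = 1.4679^(1/0.5) ≈ 2.1547
y* = (k*)^α = 2.1547^0.5 ≈ 1.4679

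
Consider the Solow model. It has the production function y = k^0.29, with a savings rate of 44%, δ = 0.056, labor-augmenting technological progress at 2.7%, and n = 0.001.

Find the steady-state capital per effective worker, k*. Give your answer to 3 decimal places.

At the steady state, Δk = 0, so s·k^α = (n + g + δ)·k.
Rearranging, k^(1−α) = s / (n + g + δ).
k^0.71 = 0.44 / (0.001 + 0.027 + 0.056) = 0.44 / 0.084 = 5.2381
k* = 5.2381^(1/0.71) ≈ 10.3020

k* = 10.302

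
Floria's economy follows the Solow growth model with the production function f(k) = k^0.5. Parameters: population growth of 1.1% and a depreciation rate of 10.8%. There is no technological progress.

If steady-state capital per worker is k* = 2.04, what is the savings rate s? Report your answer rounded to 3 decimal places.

In steady state, investment equals break-even investment: s·k^α = (n + δ)·k.
So s / (n + δ) = (k*)^(1−α) = 2.04^0.5 = 1.4283.
Therefore s = 1.4283 × (n + δ) = 1.4283 × 0.119 = 0.1700.

s ≈ 0.170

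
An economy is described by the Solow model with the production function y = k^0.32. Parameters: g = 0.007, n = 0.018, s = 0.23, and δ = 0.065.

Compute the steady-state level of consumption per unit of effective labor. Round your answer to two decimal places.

Steady state requires s·f(k) = (n + g + δ)·k, i.e. s·k^α = (n + g + δ)·k.
Dividing both sides by k: k^(1−α) = s / (n + g + δ).
k^0.68 = 0.23 / (0.018 + 0.007 + 0.065) = 0.23 / 0.090 = 2.5556
k* = 2.5556^(1/0.68) ≈ 3.9742
y* = (k*)^α = 3.9742^0.32 ≈ 1.5551
c* = (1 − s)·y* = (1 − 0.23) × 1.5551 ≈ 1.1974

c* ≈ 1.20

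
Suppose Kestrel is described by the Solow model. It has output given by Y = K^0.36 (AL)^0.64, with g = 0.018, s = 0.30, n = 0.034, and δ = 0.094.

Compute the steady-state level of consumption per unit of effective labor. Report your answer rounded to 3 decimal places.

Steady state requires s·f(k) = (n + g + δ)·k, i.e. s·k^α = (n + g + δ)·k.
Dividing both sides by k: k^(1−α) = s / (n + g + δ).
k^0.64 = 0.30 / (0.034 + 0.018 + 0.094) = 0.30 / 0.146 = 2.0548
k* = 2.0548^(1/0.64) ≈ 3.0811
y* = (k*)^α = 3.0811^0.36 ≈ 1.4995
c* = (1 − s)·y* = (1 − 0.30) × 1.4995 ≈ 1.0497

c* ≈ 1.050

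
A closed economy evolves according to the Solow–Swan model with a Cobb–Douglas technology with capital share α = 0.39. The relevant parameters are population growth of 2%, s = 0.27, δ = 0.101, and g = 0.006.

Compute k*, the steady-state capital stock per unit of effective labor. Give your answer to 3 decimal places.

k* ≈ 3.443

In steady state, investment equals break-even investment: s·k^α = (n + g + δ)·k.
Dividing both sides by k: k^(1−α) = s / (n + g + δ).
k^0.61 = 0.27 / (0.020 + 0.006 + 0.101) = 0.27 / 0.127 = 2.1260
k* = 2.1260^(1/0.61) ≈ 3.4434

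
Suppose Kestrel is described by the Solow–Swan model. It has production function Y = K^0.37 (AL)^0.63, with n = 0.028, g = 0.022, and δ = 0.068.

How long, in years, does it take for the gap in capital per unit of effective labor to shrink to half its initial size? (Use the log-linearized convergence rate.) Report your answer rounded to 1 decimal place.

t_½ ≈ 9.3 years

Near the steady state the convergence rate is λ = (1 − α)(n + g + δ).
λ = (1 − 0.37) × 0.118 = 0.63 × 0.118 = 0.07434
Half-life = ln 2 / λ = 0.6931 / 0.07434 ≈ 9.32 years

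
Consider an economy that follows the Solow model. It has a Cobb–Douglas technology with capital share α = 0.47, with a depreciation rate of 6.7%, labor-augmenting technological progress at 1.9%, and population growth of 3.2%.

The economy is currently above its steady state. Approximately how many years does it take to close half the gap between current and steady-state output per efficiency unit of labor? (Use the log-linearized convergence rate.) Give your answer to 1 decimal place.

about 11.1 years

Near the steady state the convergence rate is λ = (1 − α)(n + g + δ).
λ = (1 − 0.47) × 0.118 = 0.53 × 0.118 = 0.06254
Half-life = ln 2 / λ = 0.6931 / 0.06254 ≈ 11.08 years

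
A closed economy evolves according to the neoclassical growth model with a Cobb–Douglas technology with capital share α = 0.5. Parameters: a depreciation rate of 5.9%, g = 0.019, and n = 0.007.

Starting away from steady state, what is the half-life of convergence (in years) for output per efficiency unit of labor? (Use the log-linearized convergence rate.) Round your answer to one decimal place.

about 16.3 years

Near the steady state the convergence rate is λ = (1 − α)(n + g + δ).
λ = (1 − 0.5) × 0.085 = 0.5 × 0.085 = 0.0425
Half-life = ln 2 / λ = 0.6931 / 0.0425 ≈ 16.31 years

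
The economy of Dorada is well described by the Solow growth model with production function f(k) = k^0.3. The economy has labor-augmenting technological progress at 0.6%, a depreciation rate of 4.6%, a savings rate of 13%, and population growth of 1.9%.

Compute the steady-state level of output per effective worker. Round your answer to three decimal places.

y* ≈ 1.296

Steady state requires s·f(k) = (n + g + δ)·k, i.e. s·k^α = (n + g + δ)·k.
Rearranging, k^(1−α) = s / (n + g + δ).
k^0.7 = 0.13 / (0.019 + 0.006 + 0.046) = 0.13 / 0.071 = 1.8310
k* = 1.8310^(1/0.7) ≈ 2.3728
y* = (k*)^α = 2.3728^0.3 ≈ 1.2959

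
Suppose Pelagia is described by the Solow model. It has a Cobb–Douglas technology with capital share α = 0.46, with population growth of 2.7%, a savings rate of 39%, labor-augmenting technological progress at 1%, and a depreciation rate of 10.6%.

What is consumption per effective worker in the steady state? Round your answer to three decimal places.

c* = 1.434

At the steady state, Δk = 0, so s·k^α = (n + g + δ)·k.
Dividing both sides by k: k^(1−α) = s / (n + g + δ).
k^0.54 = 0.39 / (0.027 + 0.010 + 0.106) = 0.39 / 0.143 = 2.7273
k* = 2.7273^(1/0.54) ≈ 6.4108
y* = (k*)^α = 6.4108^0.46 ≈ 2.3506
c* = (1 − s)·y* = (1 − 0.39) × 2.3506 ≈ 1.4339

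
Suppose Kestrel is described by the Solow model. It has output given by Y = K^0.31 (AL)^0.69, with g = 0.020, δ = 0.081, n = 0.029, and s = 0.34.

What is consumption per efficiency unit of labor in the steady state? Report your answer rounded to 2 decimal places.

In steady state, investment equals break-even investment: s·k^α = (n + g + δ)·k.
Dividing both sides by k: k^(1−α) = s / (n + g + δ).
k^0.69 = 0.34 / (0.029 + 0.020 + 0.081) = 0.34 / 0.130 = 2.6154
k* = 2.6154^(1/0.69) ≈ 4.0284
y* = (k*)^α = 4.0284^0.31 ≈ 1.5402
c* = (1 − s)·y* = (1 − 0.34) × 1.5402 ≈ 1.0165

c* = 1.02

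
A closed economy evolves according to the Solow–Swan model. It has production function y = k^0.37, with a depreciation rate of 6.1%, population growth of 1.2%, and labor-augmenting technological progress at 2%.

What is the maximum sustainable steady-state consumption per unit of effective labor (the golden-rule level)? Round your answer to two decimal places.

At the golden rule, f'(k) = n + g + δ, so α·k^(α−1) = n + g + δ and k_gold = (α/(n + g + δ))^(1/(1−α)).
k_gold = (0.37/0.093)^(1/0.63) = 3.9785^1.5873 ≈ 8.9523
c_gold = f(k_gold) − (n + g + δ)·k_gold = 2.2502 − 0.093×8.9523 ≈ 1.4176

c_gold ≈ 1.42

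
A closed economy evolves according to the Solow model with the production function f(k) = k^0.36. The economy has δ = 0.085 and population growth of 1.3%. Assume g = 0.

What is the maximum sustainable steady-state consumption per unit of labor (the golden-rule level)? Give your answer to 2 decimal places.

At the golden rule, f'(k) = n + δ, so α·k^(α−1) = n + δ and k_gold = (α/(n + δ))^(1/(1−α)).
k_gold = (0.36/0.098)^(1/0.64) = 3.6735^1.5625 ≈ 7.6373
c_gold = f(k_gold) − (n + δ)·k_gold = 2.0790 − 0.098×7.6373 ≈ 1.3305

c_gold ≈ 1.33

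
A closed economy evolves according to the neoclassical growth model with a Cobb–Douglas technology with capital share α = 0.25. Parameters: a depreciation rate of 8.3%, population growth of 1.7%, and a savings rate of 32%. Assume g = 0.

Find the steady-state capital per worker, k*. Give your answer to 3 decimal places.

In steady state, investment equals break-even investment: s·k^α = (n + δ)·k.
Dividing both sides by k: k^(1−α) = s / (n + δ).
k^0.75 = 0.32 / (0.017 + 0.083) = 0.32 / 0.100 = 3.2000
k* = 3.2000^(1/0.75) ≈ 4.7156

k* = 4.716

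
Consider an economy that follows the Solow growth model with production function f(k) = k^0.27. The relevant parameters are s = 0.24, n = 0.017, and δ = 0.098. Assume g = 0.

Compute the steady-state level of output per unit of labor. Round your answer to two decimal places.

In steady state, investment equals break-even investment: s·k^α = (n + δ)·k.
Rearranging, k^(1−α) = s / (n + δ).
k^0.73 = 0.24 / (0.017 + 0.098) = 0.24 / 0.115 = 2.0870
k* = 2.0870^(1/0.73) ≈ 2.7397
y* = (k*)^α = 2.7397^0.27 ≈ 1.3127

y* ≈ 1.31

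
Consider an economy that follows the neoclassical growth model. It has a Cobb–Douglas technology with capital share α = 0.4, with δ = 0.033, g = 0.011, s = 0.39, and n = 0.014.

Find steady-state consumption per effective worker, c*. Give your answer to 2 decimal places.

In steady state, investment equals break-even investment: s·k^α = (n + g + δ)·k.
Dividing both sides by k: k^(1−α) = s / (n + g + δ).
k^0.6 = 0.39 / (0.014 + 0.011 + 0.033) = 0.39 / 0.058 = 6.7241
k* = 6.7241^(1/0.6) ≈ 23.9547
y* = (k*)^α = 23.9547^0.4 ≈ 3.5625
c* = (1 − s)·y* = (1 − 0.39) × 3.5625 ≈ 2.1731

c* = 2.17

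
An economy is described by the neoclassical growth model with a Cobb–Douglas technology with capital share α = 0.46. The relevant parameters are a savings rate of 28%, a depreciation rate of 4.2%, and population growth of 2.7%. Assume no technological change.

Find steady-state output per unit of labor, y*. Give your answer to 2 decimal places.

y* ≈ 3.30

In steady state, investment equals break-even investment: s·k^α = (n + δ)·k.
Dividing both sides by k: k^(1−α) = s / (n + δ).
k^0.54 = 0.28 / (0.027 + 0.042) = 0.28 / 0.069 = 4.0580
k* = 4.0580^(1/0.54) ≈ 13.3815
y* = (k*)^α = 13.3815^0.46 ≈ 3.2976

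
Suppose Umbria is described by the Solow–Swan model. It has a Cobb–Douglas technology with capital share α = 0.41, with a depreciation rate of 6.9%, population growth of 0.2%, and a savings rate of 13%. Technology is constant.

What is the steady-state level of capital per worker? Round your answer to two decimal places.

k* = 2.79

In steady state, investment equals break-even investment: s·k^α = (n + δ)·k.
Rearranging, k^(1−α) = s / (n + δ).
k^0.59 = 0.13 / (0.002 + 0.069) = 0.13 / 0.071 = 1.8310
k* = 1.8310^(1/0.59) ≈ 2.7876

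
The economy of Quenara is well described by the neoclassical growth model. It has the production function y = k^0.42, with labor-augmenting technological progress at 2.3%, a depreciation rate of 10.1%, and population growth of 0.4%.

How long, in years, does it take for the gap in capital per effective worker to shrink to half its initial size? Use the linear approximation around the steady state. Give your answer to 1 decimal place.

t_½ ≈ 9.3 years

Near the steady state the convergence rate is λ = (1 − α)(n + g + δ).
λ = (1 − 0.42) × 0.128 = 0.58 × 0.128 = 0.07424
Half-life = ln 2 / λ = 0.6931 / 0.07424 ≈ 9.34 years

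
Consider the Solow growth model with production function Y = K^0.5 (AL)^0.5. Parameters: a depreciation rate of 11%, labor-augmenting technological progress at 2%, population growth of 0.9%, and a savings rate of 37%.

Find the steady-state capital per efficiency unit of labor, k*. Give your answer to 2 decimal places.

k* = 7.09

In steady state, investment equals break-even investment: s·k^α = (n + g + δ)·k.
Dividing both sides by k: k^(1−α) = s / (n + g + δ).
k^0.5 = 0.37 / (0.009 + 0.020 + 0.110) = 0.37 / 0.139 = 2.6619
k* = 2.6619^(1/0.5) ≈ 7.0857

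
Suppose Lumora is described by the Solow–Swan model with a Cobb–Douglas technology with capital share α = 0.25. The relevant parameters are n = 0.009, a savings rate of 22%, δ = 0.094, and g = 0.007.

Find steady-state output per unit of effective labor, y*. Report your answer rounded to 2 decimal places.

At the steady state, Δk = 0, so s·k^α = (n + g + δ)·k.
Rearranging, k^(1−α) = s / (n + g + δ).
k^0.75 = 0.22 / (0.009 + 0.007 + 0.094) = 0.22 / 0.110 = 2.0000
k* = 2.0000^(1/0.75) ≈ 2.5198
y* = (k*)^α = 2.5198^0.25 ≈ 1.2599

y* ≈ 1.26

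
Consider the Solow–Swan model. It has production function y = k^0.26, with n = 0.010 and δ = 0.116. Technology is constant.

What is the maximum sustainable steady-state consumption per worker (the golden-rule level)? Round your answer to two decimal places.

c_gold ≈ 0.95

At the golden rule, f'(k) = n + δ, so α·k^(α−1) = n + δ and k_gold = (α/(n + δ))^(1/(1−α)).
k_gold = (0.26/0.126)^(1/0.74) = 2.0635^1.3514 ≈ 2.6617
c_gold = f(k_gold) − (n + δ)·k_gold = 1.2899 − 0.126×2.6617 ≈ 0.9545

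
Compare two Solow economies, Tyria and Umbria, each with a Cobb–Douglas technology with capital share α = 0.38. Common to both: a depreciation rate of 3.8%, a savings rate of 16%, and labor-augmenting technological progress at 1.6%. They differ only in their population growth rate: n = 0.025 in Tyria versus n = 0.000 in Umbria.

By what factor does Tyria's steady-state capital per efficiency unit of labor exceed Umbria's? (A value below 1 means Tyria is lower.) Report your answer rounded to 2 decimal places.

Steady-state k* = [s/(n + g + δ)]^(1/(1−α)), so the ratio is [ (s_T/(n + g + δ)_T) / (s_U/(n + g + δ)_U) ]^1.6129.
s_T/(n + g + δ)_T = 0.16/0.079 = 2.0253; s_U/(n + g + δ)_U = 0.16/0.054 = 2.9630.
Ratio = (2.0253/2.9630)^1.6129 = 0.6835^1.6129 ≈ 0.5413

ratio ≈ 0.54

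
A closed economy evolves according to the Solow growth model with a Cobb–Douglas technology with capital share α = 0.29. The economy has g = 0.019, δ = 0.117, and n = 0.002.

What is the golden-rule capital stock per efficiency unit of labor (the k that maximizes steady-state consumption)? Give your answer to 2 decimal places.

k_gold ≈ 2.85

The golden rule sets f'(k) = n + g + δ, i.e. α·k^(α−1) = n + g + δ.
So k^(1−α) = α / (n + g + δ) = 0.29 / 0.138 = 2.1014.
k_gold = 2.1014^(1/0.71) ≈ 2.8460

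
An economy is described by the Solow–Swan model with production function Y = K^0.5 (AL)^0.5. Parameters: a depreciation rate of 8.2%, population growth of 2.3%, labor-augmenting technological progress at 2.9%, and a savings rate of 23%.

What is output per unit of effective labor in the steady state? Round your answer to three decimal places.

Steady state requires s·f(k) = (n + g + δ)·k, i.e. s·k^α = (n + g + δ)·k.
Rearranging, k^(1−α) = s / (n + g + δ).
k^0.5 = 0.23 / (0.023 + 0.029 + 0.082) = 0.23 / 0.134 = 1.7164
k* = 1.7164^(1/0.5) ≈ 2.9460
y* = (k*)^α = 2.9460^0.5 ≈ 1.7164

y* = 1.716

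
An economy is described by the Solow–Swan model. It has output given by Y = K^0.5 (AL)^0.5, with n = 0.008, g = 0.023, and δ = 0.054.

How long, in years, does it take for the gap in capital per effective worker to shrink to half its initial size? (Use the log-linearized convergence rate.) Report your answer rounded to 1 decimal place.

half-life ≈ 16.3 years

Near the steady state the convergence rate is λ = (1 − α)(n + g + δ).
λ = (1 − 0.5) × 0.085 = 0.5 × 0.085 = 0.0425
Half-life = ln 2 / λ = 0.6931 / 0.0425 ≈ 16.31 years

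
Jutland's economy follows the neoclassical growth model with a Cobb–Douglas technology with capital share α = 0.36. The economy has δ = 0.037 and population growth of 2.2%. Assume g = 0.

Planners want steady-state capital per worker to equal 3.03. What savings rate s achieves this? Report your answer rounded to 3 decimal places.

In steady state, investment equals break-even investment: s·k^α = (n + δ)·k.
So s / (n + δ) = (k*)^(1−α) = 3.03^0.64 = 2.0329.
Therefore s = 2.0329 × (n + δ) = 2.0329 × 0.059 = 0.1199.

s ≈ 0.120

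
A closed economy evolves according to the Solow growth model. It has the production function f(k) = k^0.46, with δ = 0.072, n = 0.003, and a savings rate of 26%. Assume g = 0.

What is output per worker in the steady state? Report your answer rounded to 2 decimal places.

In steady state, investment equals break-even investment: s·k^α = (n + δ)·k.
Dividing both sides by k: k^(1−α) = s / (n + δ).
k^0.54 = 0.26 / (0.003 + 0.072) = 0.26 / 0.075 = 3.4667
k* = 3.4667^(1/0.54) ≈ 9.9964
y* = (k*)^α = 9.9964^0.46 ≈ 2.8836

y* = 2.88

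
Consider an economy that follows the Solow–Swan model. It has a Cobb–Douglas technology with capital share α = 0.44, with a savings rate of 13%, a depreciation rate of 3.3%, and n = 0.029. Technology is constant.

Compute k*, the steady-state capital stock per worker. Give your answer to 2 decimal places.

In steady state, investment equals break-even investment: s·k^α = (n + δ)·k.
Dividing both sides by k: k^(1−α) = s / (n + δ).
k^0.56 = 0.13 / (0.029 + 0.033) = 0.13 / 0.062 = 2.0968
k* = 2.0968^(1/0.56) ≈ 3.7515

k* = 3.75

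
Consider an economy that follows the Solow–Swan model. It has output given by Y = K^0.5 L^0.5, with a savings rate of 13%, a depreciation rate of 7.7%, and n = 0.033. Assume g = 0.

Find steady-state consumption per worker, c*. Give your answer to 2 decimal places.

c* ≈ 1.03

At the steady state, Δk = 0, so s·k^α = (n + δ)·k.
Dividing both sides by k: k^(1−α) = s / (n + δ).
k^0.5 = 0.13 / (0.033 + 0.077) = 0.13 / 0.110 = 1.1818
k* = 1.1818^(1/0.5) ≈ 1.3967
y* = (k*)^α = 1.3967^0.5 ≈ 1.1818
c* = (1 − s)·y* = (1 − 0.13) × 1.1818 ≈ 1.0282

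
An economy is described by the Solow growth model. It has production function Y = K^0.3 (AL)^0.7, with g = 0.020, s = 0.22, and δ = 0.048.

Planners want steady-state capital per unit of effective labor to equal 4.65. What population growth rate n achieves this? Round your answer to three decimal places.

In steady state, investment equals break-even investment: s·k^α = (n + g + δ)·k.
So s / (n + g + δ) = (k*)^(1−α) = 4.65^0.7 = 2.9324.
Therefore n + g + δ = s / 2.9324 = 0.22 / 2.9324 = 0.0750, so n = 0.0750 − 0.068 = 0.0070.

n ≈ 0.007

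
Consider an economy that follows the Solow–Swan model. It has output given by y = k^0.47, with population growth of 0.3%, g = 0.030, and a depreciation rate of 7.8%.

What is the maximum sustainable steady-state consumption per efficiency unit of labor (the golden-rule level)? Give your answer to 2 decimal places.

c_gold ≈ 1.91

At the golden rule, f'(k) = n + g + δ, so α·k^(α−1) = n + g + δ and k_gold = (α/(n + g + δ))^(1/(1−α)).
k_gold = (0.47/0.111)^(1/0.53) = 4.2342^1.8868 ≈ 15.2262
c_gold = f(k_gold) − (n + g + δ)·k_gold = 3.5960 − 0.111×15.2262 ≈ 1.9059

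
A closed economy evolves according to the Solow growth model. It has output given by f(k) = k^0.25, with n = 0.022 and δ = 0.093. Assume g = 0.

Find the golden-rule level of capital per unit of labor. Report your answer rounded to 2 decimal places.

The golden rule sets f'(k) = n + δ, i.e. α·k^(α−1) = n + δ.
So k^(1−α) = α / (n + δ) = 0.25 / 0.115 = 2.1739.
k_gold = 2.1739^(1/0.75) ≈ 2.8161

k_gold ≈ 2.82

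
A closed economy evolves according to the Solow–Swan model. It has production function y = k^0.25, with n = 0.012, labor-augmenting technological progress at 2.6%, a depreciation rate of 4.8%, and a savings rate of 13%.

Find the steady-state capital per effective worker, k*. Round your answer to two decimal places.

k* ≈ 1.73

Steady state requires s·f(k) = (n + g + δ)·k, i.e. s·k^α = (n + g + δ)·k.
Dividing both sides by k: k^(1−α) = s / (n + g + δ).
k^0.75 = 0.13 / (0.012 + 0.026 + 0.048) = 0.13 / 0.086 = 1.5116
k* = 1.5116^(1/0.75) ≈ 1.7348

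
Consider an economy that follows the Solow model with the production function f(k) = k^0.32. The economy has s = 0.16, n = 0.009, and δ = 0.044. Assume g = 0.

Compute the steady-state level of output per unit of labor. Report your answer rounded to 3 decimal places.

Steady state requires s·f(k) = (n + δ)·k, i.e. s·k^α = (n + δ)·k.
Dividing both sides by k: k^(1−α) = s / (n + δ).
k^0.68 = 0.16 / (0.009 + 0.044) = 0.16 / 0.053 = 3.0189
k* = 3.0189^(1/0.68) ≈ 5.0776
y* = (k*)^α = 5.0776^0.32 ≈ 1.6819

y* ≈ 1.682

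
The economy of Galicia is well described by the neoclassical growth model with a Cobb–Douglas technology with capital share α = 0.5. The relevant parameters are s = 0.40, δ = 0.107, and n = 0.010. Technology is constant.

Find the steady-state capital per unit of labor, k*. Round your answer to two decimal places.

k* ≈ 11.69

Steady state requires s·f(k) = (n + δ)·k, i.e. s·k^α = (n + δ)·k.
Rearranging, k^(1−α) = s / (n + δ).
k^0.5 = 0.40 / (0.010 + 0.107) = 0.40 / 0.117 = 3.4188
k* = 3.4188^(1/0.5) ≈ 11.6882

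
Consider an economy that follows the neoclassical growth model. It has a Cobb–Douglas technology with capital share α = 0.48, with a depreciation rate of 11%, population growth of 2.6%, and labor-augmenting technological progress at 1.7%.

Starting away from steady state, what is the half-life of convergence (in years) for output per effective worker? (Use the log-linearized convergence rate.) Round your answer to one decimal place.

Near the steady state the convergence rate is λ = (1 − α)(n + g + δ).
λ = (1 − 0.48) × 0.153 = 0.52 × 0.153 = 0.07956
Half-life = ln 2 / λ = 0.6931 / 0.07956 ≈ 8.71 years

half-life ≈ 8.7 years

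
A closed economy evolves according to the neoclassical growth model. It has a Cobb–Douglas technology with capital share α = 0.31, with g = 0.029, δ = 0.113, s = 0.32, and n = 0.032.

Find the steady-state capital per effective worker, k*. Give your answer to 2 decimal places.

k* = 2.42

At the steady state, Δk = 0, so s·k^α = (n + g + δ)·k.
Dividing both sides by k: k^(1−α) = s / (n + g + δ).
k^0.69 = 0.32 / (0.032 + 0.029 + 0.113) = 0.32 / 0.174 = 1.8391
k* = 1.8391^(1/0.69) ≈ 2.4182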